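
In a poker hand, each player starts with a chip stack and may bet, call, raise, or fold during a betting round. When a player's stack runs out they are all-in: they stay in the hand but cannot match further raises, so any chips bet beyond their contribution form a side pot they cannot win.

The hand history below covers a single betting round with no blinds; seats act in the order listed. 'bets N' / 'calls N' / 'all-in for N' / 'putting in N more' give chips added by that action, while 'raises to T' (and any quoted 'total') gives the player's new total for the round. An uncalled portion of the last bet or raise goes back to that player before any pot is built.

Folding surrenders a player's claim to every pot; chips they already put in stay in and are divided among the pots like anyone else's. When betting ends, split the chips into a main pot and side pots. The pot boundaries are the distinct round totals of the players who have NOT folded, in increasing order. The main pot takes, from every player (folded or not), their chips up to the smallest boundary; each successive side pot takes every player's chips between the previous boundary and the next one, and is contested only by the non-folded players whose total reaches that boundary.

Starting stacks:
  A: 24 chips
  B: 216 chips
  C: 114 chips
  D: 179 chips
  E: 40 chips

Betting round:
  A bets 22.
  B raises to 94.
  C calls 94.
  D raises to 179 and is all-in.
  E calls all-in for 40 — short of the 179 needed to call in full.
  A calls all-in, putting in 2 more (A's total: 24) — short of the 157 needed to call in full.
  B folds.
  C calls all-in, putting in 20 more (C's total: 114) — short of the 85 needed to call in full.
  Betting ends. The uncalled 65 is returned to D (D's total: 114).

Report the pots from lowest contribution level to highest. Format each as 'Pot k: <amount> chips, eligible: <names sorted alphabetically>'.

Pot 1: 120 chips, eligible: A, C, D, E
Pot 2: 64 chips, eligible: C, D, E
Pot 3: 202 chips, eligible: C, D

Derivation:
Contributions (after 65 returned to D): A=24, B=94, C=114, D=114, E=40
Folded: B
Pot levels (distinct totals of non-folded players): 24, 40, 114
Layer 1-24: 24 each from A, B, C, D, E = 24*5 = 120 chips; eligible A, C, D, E
Layer 25-40: 16 each from B, C, D, E = 16*4 = 64 chips; eligible C, D, E
Layer 41-114: B 54 + C 74 + D 74 = 202 chips; eligible C, D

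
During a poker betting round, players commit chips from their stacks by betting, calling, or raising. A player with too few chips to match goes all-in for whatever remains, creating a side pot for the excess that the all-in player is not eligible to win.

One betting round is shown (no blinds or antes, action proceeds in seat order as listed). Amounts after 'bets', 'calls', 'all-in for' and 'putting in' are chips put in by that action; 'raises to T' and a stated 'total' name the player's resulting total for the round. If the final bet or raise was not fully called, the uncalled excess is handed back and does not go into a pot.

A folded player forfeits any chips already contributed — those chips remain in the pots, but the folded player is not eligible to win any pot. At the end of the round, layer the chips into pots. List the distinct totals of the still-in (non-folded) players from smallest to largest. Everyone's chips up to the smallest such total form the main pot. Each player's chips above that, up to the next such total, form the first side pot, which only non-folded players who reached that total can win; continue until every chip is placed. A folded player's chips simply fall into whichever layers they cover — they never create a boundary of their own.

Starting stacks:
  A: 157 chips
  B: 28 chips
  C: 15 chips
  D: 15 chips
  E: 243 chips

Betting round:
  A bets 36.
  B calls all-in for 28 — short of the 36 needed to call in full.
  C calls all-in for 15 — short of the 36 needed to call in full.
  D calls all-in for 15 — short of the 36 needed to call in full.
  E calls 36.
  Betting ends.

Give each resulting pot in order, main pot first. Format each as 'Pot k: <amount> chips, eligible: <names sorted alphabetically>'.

Pot 1: 75 chips, eligible: A, B, C, D, E
Pot 2: 39 chips, eligible: A, B, E
Pot 3: 16 chips, eligible: A, E

Derivation:
Contributions: A=36, B=28, C=15, D=15, E=36
Pot levels (distinct totals of non-folded players): 15, 28, 36
Layer 1-15: 15 each from A, B, C, D, E = 15*5 = 75 chips; eligible A, B, C, D, E
Layer 16-28: 13 each from A, B, E = 13*3 = 39 chips; eligible A, B, E
Layer 29-36: 8 each from A, E = 8*2 = 16 chips; eligible A, E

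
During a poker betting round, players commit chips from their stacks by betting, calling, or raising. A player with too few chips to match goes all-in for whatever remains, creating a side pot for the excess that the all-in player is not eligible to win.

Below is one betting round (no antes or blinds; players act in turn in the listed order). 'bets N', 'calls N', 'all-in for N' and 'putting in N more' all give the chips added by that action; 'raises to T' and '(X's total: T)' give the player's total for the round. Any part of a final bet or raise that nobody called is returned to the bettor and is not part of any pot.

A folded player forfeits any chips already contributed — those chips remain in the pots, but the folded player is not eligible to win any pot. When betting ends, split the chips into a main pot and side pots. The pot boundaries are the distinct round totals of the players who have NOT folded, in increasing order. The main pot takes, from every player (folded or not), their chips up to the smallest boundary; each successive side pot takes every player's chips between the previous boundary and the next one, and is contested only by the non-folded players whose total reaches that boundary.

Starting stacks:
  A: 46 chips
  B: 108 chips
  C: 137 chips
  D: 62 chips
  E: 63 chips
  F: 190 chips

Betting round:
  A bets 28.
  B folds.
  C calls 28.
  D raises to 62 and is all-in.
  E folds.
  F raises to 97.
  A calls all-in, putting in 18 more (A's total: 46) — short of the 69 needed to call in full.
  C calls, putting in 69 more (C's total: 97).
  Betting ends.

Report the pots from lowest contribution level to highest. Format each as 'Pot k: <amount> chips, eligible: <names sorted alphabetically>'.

Pot 1: 184 chips, eligible: A, C, D, F
Pot 2: 48 chips, eligible: C, D, F
Pot 3: 70 chips, eligible: C, F

Derivation:
Contributions: A=46, C=97, D=62, F=97
Folded: B, E
Pot levels (distinct totals of non-folded players): 46, 62, 97
Layer 1-46: 46 each from A, C, D, F = 46*4 = 184 chips; eligible A, C, D, F
Layer 47-62: 16 each from C, D, F = 16*3 = 48 chips; eligible C, D, F
Layer 63-97: 35 each from C, F = 35*2 = 70 chips; eligible C, F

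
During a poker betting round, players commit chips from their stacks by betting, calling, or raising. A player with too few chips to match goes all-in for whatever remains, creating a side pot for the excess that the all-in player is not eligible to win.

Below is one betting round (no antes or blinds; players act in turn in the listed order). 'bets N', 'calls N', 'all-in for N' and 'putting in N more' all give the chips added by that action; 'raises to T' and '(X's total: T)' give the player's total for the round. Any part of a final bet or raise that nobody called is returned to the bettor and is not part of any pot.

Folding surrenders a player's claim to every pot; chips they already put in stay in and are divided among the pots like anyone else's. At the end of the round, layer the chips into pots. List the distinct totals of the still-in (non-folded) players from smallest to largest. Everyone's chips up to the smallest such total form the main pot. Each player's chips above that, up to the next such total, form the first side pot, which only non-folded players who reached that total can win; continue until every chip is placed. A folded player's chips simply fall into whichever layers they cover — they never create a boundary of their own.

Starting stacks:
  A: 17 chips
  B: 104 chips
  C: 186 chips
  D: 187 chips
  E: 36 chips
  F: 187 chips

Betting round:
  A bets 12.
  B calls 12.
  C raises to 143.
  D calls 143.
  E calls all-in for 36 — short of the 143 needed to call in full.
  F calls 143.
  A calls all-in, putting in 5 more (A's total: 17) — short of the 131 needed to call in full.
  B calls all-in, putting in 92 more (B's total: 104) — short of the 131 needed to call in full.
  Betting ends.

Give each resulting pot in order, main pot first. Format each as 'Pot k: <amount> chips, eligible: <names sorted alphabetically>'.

Pot 1: 102 chips, eligible: A, B, C, D, E, F
Pot 2: 95 chips, eligible: B, C, D, E, F
Pot 3: 272 chips, eligible: B, C, D, F
Pot 4: 117 chips, eligible: C, D, F

Derivation:
Contributions: A=17, B=104, C=143, D=143, E=36, F=143
Pot levels (distinct totals of non-folded players): 17, 36, 104, 143
Layer 1-17: 17 each from A, B, C, D, E, F = 17*6 = 102 chips; eligible A, B, C, D, E, F
Layer 18-36: 19 each from B, C, D, E, F = 19*5 = 95 chips; eligible B, C, D, E, F
Layer 37-104: 68 each from B, C, D, F = 68*4 = 272 chips; eligible B, C, D, F
Layer 105-143: 39 each from C, D, F = 39*3 = 117 chips; eligible C, D, F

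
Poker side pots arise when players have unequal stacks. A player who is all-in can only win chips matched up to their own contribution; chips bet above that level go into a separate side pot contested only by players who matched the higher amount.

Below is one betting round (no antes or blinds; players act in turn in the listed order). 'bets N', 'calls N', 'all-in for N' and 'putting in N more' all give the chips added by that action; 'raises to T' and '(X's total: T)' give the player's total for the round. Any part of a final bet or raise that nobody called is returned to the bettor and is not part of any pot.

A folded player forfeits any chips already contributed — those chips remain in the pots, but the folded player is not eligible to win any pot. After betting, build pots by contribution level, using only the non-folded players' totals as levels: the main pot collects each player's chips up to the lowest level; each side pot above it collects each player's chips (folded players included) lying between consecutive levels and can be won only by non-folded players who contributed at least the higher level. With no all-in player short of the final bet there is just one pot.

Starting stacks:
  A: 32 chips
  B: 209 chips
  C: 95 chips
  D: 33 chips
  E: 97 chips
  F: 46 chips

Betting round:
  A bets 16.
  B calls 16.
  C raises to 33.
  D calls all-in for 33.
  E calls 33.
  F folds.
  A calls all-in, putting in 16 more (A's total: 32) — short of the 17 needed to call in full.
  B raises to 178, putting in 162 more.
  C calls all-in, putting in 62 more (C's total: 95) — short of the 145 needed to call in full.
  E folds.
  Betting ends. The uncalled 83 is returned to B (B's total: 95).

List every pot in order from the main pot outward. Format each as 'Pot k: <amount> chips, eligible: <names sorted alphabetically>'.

Pot 1: 160 chips, eligible: A, B, C, D
Pot 2: 4 chips, eligible: B, C, D
Pot 3: 124 chips, eligible: B, C

Derivation:
Contributions (after 83 returned to B): A=32, B=95, C=95, D=33, E=33
Folded: E, F
Pot levels (distinct totals of non-folded players): 32, 33, 95
Layer 1-32: 32 each from A, B, C, D, E = 32*5 = 160 chips; eligible A, B, C, D
Layer 33-33: 1 each from B, C, D, E = 1*4 = 4 chips; eligible B, C, D
Layer 34-95: 62 each from B, C = 62*2 = 124 chips; eligible B, C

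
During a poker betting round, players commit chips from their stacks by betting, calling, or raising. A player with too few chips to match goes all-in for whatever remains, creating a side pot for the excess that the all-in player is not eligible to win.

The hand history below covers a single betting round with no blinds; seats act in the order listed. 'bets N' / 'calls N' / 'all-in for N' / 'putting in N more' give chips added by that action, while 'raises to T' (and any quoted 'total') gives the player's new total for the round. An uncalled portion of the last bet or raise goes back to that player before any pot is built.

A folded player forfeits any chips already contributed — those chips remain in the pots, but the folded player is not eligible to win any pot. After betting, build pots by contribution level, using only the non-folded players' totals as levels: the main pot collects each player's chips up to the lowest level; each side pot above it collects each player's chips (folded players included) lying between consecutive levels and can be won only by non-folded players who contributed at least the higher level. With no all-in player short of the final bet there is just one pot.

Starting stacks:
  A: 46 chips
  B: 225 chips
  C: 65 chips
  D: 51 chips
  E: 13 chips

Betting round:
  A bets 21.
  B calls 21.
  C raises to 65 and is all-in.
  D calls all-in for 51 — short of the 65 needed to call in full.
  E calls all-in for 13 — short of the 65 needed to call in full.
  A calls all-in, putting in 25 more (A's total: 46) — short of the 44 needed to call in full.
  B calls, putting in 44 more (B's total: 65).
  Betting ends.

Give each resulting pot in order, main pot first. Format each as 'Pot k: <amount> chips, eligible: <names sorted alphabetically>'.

Contributions: A=46, B=65, C=65, D=51, E=13
Pot levels (distinct totals of non-folded players): 13, 46, 51, 65
Layer 1-13: 13 each from A, B, C, D, E = 13*5 = 65 chips; eligible A, B, C, D, E
Layer 14-46: 33 each from A, B, C, D = 33*4 = 132 chips; eligible A, B, C, D
Layer 47-51: 5 each from B, C, D = 5*3 = 15 chips; eligible B, C, D
Layer 52-65: 14 each from B, C = 14*2 = 28 chips; eligible B, C

Pot 1: 65 chips, eligible: A, B, C, D, E
Pot 2: 132 chips, eligible: A, B, C, D
Pot 3: 15 chips, eligible: B, C, D
Pot 4: 28 chips, eligible: B, C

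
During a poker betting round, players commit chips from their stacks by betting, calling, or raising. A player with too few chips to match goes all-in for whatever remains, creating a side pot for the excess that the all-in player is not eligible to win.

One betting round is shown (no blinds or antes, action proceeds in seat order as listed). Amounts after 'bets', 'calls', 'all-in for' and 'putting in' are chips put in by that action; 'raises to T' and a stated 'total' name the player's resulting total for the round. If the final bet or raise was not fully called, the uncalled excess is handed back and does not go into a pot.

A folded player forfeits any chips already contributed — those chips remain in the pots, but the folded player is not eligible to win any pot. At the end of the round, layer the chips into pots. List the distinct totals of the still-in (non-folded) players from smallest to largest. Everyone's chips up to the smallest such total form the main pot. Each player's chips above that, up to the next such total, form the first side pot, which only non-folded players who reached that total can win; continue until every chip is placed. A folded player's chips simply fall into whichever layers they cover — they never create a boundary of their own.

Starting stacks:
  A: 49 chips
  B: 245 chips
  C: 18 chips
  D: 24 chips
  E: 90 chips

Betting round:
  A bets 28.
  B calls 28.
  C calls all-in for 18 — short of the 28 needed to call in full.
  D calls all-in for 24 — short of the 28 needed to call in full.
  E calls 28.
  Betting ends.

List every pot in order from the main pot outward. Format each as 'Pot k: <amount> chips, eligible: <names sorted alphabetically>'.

Pot 1: 90 chips, eligible: A, B, C, D, E
Pot 2: 24 chips, eligible: A, B, D, E
Pot 3: 12 chips, eligible: A, B, E

Derivation:
Contributions: A=28, B=28, C=18, D=24, E=28
Pot levels (distinct totals of non-folded players): 18, 24, 28
Layer 1-18: 18 each from A, B, C, D, E = 18*5 = 90 chips; eligible A, B, C, D, E
Layer 19-24: 6 each from A, B, D, E = 6*4 = 24 chips; eligible A, B, D, E
Layer 25-28: 4 each from A, B, E = 4*3 = 12 chips; eligible A, B, E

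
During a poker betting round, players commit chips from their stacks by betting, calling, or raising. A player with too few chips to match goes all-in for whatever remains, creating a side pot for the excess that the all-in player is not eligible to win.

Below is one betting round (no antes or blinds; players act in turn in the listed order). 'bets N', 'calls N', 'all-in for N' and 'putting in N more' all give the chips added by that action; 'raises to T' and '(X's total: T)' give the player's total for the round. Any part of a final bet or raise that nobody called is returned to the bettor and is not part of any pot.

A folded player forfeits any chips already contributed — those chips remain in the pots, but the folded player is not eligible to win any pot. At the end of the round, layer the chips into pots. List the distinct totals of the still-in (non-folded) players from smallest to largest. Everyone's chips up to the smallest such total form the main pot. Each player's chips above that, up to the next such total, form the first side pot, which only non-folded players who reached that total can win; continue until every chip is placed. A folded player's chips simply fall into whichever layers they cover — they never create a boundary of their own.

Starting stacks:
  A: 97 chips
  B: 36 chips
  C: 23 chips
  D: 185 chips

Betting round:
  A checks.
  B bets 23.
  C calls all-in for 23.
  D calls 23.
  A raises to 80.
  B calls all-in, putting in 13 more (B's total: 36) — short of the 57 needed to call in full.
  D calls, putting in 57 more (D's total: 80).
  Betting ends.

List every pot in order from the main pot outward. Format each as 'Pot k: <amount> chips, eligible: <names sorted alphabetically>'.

Contributions: A=80, B=36, C=23, D=80
Pot levels (distinct totals of non-folded players): 23, 36, 80
Layer 1-23: 23 each from A, B, C, D = 23*4 = 92 chips; eligible A, B, C, D
Layer 24-36: 13 each from A, B, D = 13*3 = 39 chips; eligible A, B, D
Layer 37-80: 44 each from A, D = 44*2 = 88 chips; eligible A, D

Pot 1: 92 chips, eligible: A, B, C, D
Pot 2: 39 chips, eligible: A, B, D
Pot 3: 88 chips, eligible: A, D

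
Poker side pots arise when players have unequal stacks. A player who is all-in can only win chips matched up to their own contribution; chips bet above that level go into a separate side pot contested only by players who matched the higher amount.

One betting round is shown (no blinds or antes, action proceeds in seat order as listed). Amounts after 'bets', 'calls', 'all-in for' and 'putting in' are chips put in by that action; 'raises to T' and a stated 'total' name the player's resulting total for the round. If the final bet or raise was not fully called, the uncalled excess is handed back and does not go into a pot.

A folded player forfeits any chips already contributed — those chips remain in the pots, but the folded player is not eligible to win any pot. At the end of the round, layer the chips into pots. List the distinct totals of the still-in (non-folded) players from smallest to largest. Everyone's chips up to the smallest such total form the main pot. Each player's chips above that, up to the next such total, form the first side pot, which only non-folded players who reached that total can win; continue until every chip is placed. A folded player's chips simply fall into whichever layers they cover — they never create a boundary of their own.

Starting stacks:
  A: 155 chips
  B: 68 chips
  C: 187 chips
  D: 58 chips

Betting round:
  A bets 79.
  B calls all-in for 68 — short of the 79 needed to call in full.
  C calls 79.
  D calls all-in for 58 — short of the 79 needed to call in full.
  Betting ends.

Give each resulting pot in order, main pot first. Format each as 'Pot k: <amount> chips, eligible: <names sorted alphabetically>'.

Contributions: A=79, B=68, C=79, D=58
Pot levels (distinct totals of non-folded players): 58, 68, 79
Layer 1-58: 58 each from A, B, C, D = 58*4 = 232 chips; eligible A, B, C, D
Layer 59-68: 10 each from A, B, C = 10*3 = 30 chips; eligible A, B, C
Layer 69-79: 11 each from A, C = 11*2 = 22 chips; eligible A, C

Pot 1: 232 chips, eligible: A, B, C, D
Pot 2: 30 chips, eligible: A, B, C
Pot 3: 22 chips, eligible: A, C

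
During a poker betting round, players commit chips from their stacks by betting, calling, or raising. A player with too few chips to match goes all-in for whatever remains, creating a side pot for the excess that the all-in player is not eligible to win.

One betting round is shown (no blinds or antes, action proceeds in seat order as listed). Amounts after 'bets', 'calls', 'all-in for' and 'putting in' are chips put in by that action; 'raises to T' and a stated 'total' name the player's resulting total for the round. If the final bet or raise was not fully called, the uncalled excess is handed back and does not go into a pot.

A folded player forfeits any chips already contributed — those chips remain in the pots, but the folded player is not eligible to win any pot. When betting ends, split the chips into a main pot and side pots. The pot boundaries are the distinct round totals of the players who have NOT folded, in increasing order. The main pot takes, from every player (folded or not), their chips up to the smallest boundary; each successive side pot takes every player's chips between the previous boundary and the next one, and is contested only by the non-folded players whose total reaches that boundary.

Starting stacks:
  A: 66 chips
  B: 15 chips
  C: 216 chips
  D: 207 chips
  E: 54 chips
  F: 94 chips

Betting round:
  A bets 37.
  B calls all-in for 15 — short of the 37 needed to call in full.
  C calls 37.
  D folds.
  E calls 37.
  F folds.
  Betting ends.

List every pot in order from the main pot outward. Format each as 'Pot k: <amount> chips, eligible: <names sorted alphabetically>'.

Contributions: A=37, B=15, C=37, E=37
Folded: D, F
Pot levels (distinct totals of non-folded players): 15, 37
Layer 1-15: 15 each from A, B, C, E = 15*4 = 60 chips; eligible A, B, C, E
Layer 16-37: 22 each from A, C, E = 22*3 = 66 chips; eligible A, C, E

Pot 1: 60 chips, eligible: A, B, C, E
Pot 2: 66 chips, eligible: A, C, E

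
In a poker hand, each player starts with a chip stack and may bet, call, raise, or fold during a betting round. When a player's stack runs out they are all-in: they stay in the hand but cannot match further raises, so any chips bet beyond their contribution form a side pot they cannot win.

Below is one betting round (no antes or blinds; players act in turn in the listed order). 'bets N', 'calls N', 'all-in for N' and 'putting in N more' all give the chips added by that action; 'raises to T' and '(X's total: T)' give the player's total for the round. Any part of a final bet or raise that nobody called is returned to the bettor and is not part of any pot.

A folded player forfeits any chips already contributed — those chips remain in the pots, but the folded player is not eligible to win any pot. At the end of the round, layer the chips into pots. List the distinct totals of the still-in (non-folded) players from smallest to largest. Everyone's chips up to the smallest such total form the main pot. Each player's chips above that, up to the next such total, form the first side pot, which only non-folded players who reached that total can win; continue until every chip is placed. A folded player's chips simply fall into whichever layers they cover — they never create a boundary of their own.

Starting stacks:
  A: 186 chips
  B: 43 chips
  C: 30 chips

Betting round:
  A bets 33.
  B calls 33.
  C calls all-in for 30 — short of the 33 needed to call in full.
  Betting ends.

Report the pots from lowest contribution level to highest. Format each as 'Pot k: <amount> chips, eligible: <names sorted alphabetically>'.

Contributions: A=33, B=33, C=30
Pot levels (distinct totals of non-folded players): 30, 33
Layer 1-30: 30 each from A, B, C = 30*3 = 90 chips; eligible A, B, C
Layer 31-33: 3 each from A, B = 3*2 = 6 chips; eligible A, B

Pot 1: 90 chips, eligible: A, B, C
Pot 2: 6 chips, eligible: A, B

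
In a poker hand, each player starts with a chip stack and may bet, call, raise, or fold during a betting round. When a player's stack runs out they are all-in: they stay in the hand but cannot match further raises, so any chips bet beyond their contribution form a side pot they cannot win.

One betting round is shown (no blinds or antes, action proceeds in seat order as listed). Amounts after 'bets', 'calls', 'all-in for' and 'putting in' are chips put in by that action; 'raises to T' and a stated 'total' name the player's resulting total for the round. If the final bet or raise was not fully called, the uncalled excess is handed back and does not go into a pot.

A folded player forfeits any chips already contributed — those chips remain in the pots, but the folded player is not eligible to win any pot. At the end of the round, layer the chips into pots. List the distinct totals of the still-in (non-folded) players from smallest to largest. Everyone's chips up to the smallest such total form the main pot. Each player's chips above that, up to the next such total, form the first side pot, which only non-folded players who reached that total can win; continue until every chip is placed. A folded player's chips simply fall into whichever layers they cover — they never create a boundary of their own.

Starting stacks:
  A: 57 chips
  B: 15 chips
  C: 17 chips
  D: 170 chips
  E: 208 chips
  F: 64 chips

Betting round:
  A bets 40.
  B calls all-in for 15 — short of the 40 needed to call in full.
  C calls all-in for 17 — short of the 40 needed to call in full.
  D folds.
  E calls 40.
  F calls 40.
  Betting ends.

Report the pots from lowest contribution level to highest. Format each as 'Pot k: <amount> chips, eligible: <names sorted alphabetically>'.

Contributions: A=40, B=15, C=17, E=40, F=40
Folded: D
Pot levels (distinct totals of non-folded players): 15, 17, 40
Layer 1-15: 15 each from A, B, C, E, F = 15*5 = 75 chips; eligible A, B, C, E, F
Layer 16-17: 2 each from A, C, E, F = 2*4 = 8 chips; eligible A, C, E, F
Layer 18-40: 23 each from A, E, F = 23*3 = 69 chips; eligible A, E, F

Pot 1: 75 chips, eligible: A, B, C, E, F
Pot 2: 8 chips, eligible: A, C, E, F
Pot 3: 69 chips, eligible: A, E, F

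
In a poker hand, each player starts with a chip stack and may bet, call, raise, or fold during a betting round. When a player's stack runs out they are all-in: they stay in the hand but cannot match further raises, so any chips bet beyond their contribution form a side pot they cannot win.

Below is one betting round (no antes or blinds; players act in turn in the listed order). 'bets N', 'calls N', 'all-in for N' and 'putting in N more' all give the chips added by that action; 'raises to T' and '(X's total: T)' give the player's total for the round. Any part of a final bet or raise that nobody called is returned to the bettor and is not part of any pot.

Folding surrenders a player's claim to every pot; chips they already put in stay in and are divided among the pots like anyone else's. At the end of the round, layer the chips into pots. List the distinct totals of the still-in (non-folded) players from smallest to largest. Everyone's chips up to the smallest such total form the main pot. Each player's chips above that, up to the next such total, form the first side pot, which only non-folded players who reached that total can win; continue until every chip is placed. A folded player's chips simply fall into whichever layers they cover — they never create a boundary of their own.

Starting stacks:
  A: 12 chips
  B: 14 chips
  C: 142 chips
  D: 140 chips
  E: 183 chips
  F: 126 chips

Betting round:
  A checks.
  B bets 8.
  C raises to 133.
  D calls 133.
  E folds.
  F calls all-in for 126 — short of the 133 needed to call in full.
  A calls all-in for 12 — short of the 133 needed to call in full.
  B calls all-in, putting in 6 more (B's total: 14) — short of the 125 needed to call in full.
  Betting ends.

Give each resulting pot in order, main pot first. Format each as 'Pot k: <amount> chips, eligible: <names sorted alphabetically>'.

Pot 1: 60 chips, eligible: A, B, C, D, F
Pot 2: 8 chips, eligible: B, C, D, F
Pot 3: 336 chips, eligible: C, D, F
Pot 4: 14 chips, eligible: C, D

Derivation:
Contributions: A=12, B=14, C=133, D=133, F=126
Folded: E
Pot levels (distinct totals of non-folded players): 12, 14, 126, 133
Layer 1-12: 12 each from A, B, C, D, F = 12*5 = 60 chips; eligible A, B, C, D, F
Layer 13-14: 2 each from B, C, D, F = 2*4 = 8 chips; eligible B, C, D, F
Layer 15-126: 112 each from C, D, F = 112*3 = 336 chips; eligible C, D, F
Layer 127-133: 7 each from C, D = 7*2 = 14 chips; eligible C, D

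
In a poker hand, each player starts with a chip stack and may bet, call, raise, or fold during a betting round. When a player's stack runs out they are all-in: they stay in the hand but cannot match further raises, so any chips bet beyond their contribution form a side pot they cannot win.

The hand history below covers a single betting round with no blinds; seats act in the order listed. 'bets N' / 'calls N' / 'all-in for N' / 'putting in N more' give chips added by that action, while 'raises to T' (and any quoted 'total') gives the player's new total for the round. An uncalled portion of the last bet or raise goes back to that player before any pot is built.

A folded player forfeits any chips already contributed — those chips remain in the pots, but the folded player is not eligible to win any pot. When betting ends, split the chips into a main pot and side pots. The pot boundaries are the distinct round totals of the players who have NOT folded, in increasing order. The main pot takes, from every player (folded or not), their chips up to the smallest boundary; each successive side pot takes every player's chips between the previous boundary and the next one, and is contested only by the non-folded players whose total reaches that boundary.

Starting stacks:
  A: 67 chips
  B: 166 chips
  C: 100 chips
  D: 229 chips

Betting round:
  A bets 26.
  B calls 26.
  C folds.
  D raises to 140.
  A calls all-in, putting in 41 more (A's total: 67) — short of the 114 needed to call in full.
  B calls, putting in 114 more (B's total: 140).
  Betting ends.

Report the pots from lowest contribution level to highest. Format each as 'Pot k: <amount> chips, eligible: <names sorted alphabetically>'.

Contributions: A=67, B=140, D=140
Folded: C
Pot levels (distinct totals of non-folded players): 67, 140
Layer 1-67: 67 each from A, B, D = 67*3 = 201 chips; eligible A, B, D
Layer 68-140: 73 each from B, D = 73*2 = 146 chips; eligible B, D

Pot 1: 201 chips, eligible: A, B, D
Pot 2: 146 chips, eligible: B, D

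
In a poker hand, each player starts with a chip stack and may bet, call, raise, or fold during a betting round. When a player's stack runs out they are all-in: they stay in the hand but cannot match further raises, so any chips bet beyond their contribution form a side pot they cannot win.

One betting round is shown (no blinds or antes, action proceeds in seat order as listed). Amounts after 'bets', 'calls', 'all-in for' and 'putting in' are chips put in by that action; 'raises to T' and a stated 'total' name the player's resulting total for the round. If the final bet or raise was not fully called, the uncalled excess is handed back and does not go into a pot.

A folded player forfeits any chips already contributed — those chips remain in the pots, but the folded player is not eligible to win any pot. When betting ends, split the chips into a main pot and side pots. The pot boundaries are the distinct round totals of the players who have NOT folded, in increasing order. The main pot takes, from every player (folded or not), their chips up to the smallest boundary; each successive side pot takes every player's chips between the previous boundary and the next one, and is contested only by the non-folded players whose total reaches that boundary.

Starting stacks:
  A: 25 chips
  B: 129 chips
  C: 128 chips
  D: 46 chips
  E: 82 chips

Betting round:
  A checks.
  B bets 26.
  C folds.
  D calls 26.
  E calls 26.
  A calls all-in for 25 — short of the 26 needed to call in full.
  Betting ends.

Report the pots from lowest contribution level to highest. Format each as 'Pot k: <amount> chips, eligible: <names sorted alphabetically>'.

Contributions: A=25, B=26, D=26, E=26
Folded: C
Pot levels (distinct totals of non-folded players): 25, 26
Layer 1-25: 25 each from A, B, D, E = 25*4 = 100 chips; eligible A, B, D, E
Layer 26-26: 1 each from B, D, E = 1*3 = 3 chips; eligible B, D, E

Pot 1: 100 chips, eligible: A, B, D, E
Pot 2: 3 chips, eligible: B, D, E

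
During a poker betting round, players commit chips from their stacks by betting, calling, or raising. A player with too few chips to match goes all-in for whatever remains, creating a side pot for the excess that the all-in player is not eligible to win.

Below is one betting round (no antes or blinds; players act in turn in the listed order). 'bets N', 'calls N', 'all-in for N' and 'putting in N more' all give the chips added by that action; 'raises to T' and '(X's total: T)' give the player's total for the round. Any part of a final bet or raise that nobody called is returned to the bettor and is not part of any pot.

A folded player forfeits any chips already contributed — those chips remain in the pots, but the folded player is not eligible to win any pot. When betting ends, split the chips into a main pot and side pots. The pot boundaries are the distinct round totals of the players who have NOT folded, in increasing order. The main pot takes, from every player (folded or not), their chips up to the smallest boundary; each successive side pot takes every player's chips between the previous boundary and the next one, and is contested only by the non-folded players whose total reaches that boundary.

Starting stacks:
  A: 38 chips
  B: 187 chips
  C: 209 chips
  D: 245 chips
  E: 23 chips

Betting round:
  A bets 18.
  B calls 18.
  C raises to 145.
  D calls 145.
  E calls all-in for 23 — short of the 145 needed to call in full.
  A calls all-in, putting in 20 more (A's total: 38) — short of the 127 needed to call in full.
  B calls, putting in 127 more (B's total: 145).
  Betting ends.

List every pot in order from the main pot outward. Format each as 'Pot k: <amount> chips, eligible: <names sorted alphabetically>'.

Contributions: A=38, B=145, C=145, D=145, E=23
Pot levels (distinct totals of non-folded players): 23, 38, 145
Layer 1-23: 23 each from A, B, C, D, E = 23*5 = 115 chips; eligible A, B, C, D, E
Layer 24-38: 15 each from A, B, C, D = 15*4 = 60 chips; eligible A, B, C, D
Layer 39-145: 107 each from B, C, D = 107*3 = 321 chips; eligible B, C, D

Pot 1: 115 chips, eligible: A, B, C, D, E
Pot 2: 60 chips, eligible: A, B, C, D
Pot 3: 321 chips, eligible: B, C, D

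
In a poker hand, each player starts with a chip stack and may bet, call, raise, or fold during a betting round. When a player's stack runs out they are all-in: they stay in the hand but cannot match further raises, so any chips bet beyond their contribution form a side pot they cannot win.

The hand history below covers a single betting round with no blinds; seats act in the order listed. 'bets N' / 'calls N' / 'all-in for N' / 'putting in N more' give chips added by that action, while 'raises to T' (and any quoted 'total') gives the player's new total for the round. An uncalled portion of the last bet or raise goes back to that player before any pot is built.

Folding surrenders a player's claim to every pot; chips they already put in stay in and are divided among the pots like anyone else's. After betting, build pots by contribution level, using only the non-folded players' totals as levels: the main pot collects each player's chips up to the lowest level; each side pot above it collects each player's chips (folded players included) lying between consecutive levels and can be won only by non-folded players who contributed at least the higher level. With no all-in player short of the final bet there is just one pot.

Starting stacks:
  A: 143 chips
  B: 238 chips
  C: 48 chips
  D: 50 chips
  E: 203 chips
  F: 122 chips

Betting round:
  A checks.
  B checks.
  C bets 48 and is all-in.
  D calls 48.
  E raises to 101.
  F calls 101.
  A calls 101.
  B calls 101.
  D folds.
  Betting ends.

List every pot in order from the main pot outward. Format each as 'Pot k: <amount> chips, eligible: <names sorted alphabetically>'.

Pot 1: 288 chips, eligible: A, B, C, E, F
Pot 2: 212 chips, eligible: A, B, E, F

Derivation:
Contributions: A=101, B=101, C=48, D=48, E=101, F=101
Folded: D
Pot levels (distinct totals of non-folded players): 48, 101
Layer 1-48: 48 each from A, B, C, D, E, F = 48*6 = 288 chips; eligible A, B, C, E, F
Layer 49-101: 53 each from A, B, E, F = 53*4 = 212 chips; eligible A, B, E, F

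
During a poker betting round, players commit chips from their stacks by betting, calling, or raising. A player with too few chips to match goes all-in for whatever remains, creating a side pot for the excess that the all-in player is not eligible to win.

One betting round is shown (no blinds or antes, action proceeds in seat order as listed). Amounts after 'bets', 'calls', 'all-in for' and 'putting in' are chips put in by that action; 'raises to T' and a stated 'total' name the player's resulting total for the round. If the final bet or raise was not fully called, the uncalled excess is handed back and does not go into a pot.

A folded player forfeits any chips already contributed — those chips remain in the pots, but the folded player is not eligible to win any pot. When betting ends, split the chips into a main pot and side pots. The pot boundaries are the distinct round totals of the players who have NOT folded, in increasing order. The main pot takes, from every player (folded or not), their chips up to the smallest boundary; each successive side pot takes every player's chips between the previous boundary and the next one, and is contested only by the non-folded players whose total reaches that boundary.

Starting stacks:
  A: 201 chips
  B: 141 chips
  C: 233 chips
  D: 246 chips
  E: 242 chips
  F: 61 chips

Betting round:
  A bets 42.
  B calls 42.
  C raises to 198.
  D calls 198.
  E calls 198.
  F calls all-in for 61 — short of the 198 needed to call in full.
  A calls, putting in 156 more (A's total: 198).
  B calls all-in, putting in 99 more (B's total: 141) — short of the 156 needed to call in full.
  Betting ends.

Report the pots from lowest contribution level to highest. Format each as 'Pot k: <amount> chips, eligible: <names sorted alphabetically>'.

Contributions: A=198, B=141, C=198, D=198, E=198, F=61
Pot levels (distinct totals of non-folded players): 61, 141, 198
Layer 1-61: 61 each from A, B, C, D, E, F = 61*6 = 366 chips; eligible A, B, C, D, E, F
Layer 62-141: 80 each from A, B, C, D, E = 80*5 = 400 chips; eligible A, B, C, D, E
Layer 142-198: 57 each from A, C, D, E = 57*4 = 228 chips; eligible A, C, D, E

Pot 1: 366 chips, eligible: A, B, C, D, E, F
Pot 2: 400 chips, eligible: A, B, C, D, E
Pot 3: 228 chips, eligible: A, C, D, E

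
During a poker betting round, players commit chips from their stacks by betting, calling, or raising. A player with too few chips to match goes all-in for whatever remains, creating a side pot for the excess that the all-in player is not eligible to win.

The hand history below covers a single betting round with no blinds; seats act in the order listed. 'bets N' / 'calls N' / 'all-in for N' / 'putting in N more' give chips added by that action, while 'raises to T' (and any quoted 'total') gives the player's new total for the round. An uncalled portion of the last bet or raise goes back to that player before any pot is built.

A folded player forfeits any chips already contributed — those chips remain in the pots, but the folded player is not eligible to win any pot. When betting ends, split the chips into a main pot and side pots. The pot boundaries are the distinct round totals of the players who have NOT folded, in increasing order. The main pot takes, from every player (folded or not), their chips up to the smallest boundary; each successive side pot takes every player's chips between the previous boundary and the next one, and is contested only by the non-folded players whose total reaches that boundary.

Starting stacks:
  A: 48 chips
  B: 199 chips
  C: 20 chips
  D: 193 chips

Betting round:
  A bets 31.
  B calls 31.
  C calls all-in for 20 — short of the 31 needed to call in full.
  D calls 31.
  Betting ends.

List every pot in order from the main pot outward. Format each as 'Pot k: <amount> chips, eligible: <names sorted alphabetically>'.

Contributions: A=31, B=31, C=20, D=31
Pot levels (distinct totals of non-folded players): 20, 31
Layer 1-20: 20 each from A, B, C, D = 20*4 = 80 chips; eligible A, B, C, D
Layer 21-31: 11 each from A, B, D = 11*3 = 33 chips; eligible A, B, D

Pot 1: 80 chips, eligible: A, B, C, D
Pot 2: 33 chips, eligible: A, B, D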